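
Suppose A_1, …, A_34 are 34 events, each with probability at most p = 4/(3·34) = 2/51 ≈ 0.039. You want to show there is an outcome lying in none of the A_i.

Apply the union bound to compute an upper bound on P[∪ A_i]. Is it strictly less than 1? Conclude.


Union bound: P[∪_{i=1}^{34} A_i] ≤ Σ_i P[A_i] ≤ 34·p = 34·(2/51) = 4/3.
Numerically: 4/3 ≈ 1.333.
Is 4/3 < 1? NO.
Since the bound 4/3 is ≥ 1, the union bound is uninformative here; it does NOT by itself certify existence.

34·p = 4/3 ≈ 1.333; existence NOT certified by the union bound.


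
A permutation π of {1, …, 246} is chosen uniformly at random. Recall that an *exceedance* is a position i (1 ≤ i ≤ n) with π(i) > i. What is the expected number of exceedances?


Write X = Σ_{i=1}^{246} X_i, where X_i = 1_{π(i) > i}.
For each fixed i, π(i) is uniform over {1, …, 246} (marginal of a uniform permutation), so P[π(i) > i] = (n − i)/n. Summing: Σ_{i=1}^{246} (n − i)/n = (0 + 1 + … + 245)/246 = 246(246 − 1)/(2·246) = (246 − 1)/2.
Hence E[X] = Σ_{i=1}^{246} (246 − i)/246 = 245/2 ≈ 122.500.

E[X] = 245/2 = 122.500.


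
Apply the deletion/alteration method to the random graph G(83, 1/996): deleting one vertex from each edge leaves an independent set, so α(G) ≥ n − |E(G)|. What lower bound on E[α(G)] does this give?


E[|E(G)|] = C(83, 2)·p = 3403 · (1/996) = 41/12.
E[α(G)] ≥ n − E[|E(G)|] = 83 − 41/12 = 955/12.
Numerically: ≈ 79.583.
(This is only a lower bound; the true E[α(G)] may be larger.)

E[α(G)] ≥ 955/12 ≈ 79.583.


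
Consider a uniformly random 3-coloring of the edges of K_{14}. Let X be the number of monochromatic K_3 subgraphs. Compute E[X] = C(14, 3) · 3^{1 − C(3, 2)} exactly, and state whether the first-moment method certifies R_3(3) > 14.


E[X] = C(14, 3) · 3^{1 − 3} = 364 · 3^{−2} = 364/9.
As a reduced fraction: E[X] = 364/9 ≈ 40.444444.
Is E[X] < 1? NO.
Since E[X] ≥ 1, the first-moment bound is inconclusive at n = 14; it does NOT by itself certify R_3(3) > 14.

E[X] = 364/9 ≈ 40.444444; E[X] ≥ 1; first-moment method inconclusive here.


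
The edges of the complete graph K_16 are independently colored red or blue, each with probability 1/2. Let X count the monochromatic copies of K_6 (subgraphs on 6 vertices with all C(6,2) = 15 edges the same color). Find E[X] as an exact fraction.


Let X = Σ_S X_S over the C(16, 6) = 8008 subsets S of size 6, where X_S = 1 if the K_6 on S is monochromatic.
For a fixed S, the K_6 on S has C(6, 2) = 15 edges. P[all 15 edges red] = (1/2)^15, and likewise for blue, so P[monochromatic] = 2·(1/2)^15 = 2^{1 − 15} = 1/16384.
Summing: E[X] = C(16, 6) · 2^{1 − 15} = 8008 · 1/16384 = 1001/2048.
Numerically: E[X] ≈ 0.488770.

E[X] = C(16,6)·2^(1−C(6,2)) = 1001/2048 ≈ 0.488770.


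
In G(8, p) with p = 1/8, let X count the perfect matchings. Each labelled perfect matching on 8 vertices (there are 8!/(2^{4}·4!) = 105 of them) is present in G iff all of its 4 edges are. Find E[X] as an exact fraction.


K_8 has 8!/(2^{4}·4!) = 105 labelled perfect matchings.
For each such perfect matching H, let X_H = 1 if all 4 edges of H are present in G. Then P[X_H = 1] = p^{4} = (1/8)^{4} = 1/4096.
By linearity of expectation: E[X] = Σ_H E[X_H] = 105 · p^{4} = 105 · 1/4096 = 105/4096.
Numerically: E[X] ≈ 0.02563.

E[X] = 105 · (1/8)^{4} = 105/4096 ≈ 0.02563.


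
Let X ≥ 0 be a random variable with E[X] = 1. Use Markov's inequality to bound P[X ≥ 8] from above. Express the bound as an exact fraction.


μ = E[X] = 1, a = 8.
Markov: P[X ≥ 8] ≤ μ/a = (1)/8 = 1/8.
Numerically: ≈ 0.12500.
(Since a = 8 > μ = 1.00000, the bound 1/8 is < 1 and informative.)

P[X ≥ 8] ≤ 1/8 ≈ 0.12500.


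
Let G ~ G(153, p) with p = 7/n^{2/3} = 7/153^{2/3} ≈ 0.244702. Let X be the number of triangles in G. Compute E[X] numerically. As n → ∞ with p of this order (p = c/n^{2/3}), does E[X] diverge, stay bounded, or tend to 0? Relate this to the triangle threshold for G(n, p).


Number of potential triangles: C(153, 3) = 585276.
Each occurs with probability p³ ≈ (0.244702)³ ≈ 1.46524841e-02.
By linearity: E[X] = C(153, 3)·p³ ≈ 585276 · 1.46524841e-02 ≈ 8575.747277.
Since α = 2/3 < 1, p = c/n^{2/3} ≫ 1/n is above the triangle threshold p ~ 1/n. Asymptotically E[X] ~ (c³/6)·n^{3(1−α)} = (7³/6)·n^{1} → ∞; triangles are abundant w.h.p.

E[X] ≈ 8575.747277; in regime p = Θ(1/n^{2/3}) E[X] diverges (above the triangle threshold p ~ 1/n).


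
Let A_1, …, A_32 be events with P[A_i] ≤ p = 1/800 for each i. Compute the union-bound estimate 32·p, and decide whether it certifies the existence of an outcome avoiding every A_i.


Union bound: P[∪_{i=1}^{32} A_i] ≤ Σ_i P[A_i] ≤ 32·p = 32·(1/800) = 1/25.
Numerically: 1/25 ≈ 0.040000.
Is 1/25 < 1? YES.
Since P[∪ A_i] ≤ 1/25 < 1, the complement has P[∩ A_i^c] ≥ 1 − 1/25 = 24/25 > 0, so some outcome avoids every A_i.

32·p = 1/25 ≈ 0.040000; existence CERTIFIED by the union bound.


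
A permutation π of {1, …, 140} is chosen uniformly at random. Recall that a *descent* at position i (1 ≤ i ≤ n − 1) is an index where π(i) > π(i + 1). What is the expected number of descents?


Write X = Σ X_I over i = 1, …, 139, with X_I the indicator of one descent.
There are 139 indicators.
For each fixed i, the pair (π(i), π(i+1)) is a uniformly random ordered pair of distinct values from {1, …, 140}; by symmetry P[π(i) > π(i+1)] = 1/2.
By linearity: E[X] = 139 · (1/2) = (140 − 1) · (1/2) = 139/2 ≈ 69.5000.

E[X] = 139/2 = 69.5000.


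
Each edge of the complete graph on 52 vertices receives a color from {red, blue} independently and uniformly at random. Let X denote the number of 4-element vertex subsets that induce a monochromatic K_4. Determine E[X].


Let X = Σ_S X_S over the C(52, 4) = 270725 subsets S of size 4, where X_S = 1 if the K_4 on S is monochromatic.
For a fixed S, the K_4 on S has C(4, 2) = 6 edges. P[all 6 edges red] = (1/2)^6, and likewise for blue, so P[monochromatic] = 2·(1/2)^6 = 2^{1 − 6} = 1/32.
Summing: E[X] = C(52, 4) · 2^{1 − 6} = 270725 · 1/32 = 270725/32.
Numerically: E[X] ≈ 8460.156.

E[X] = C(52,4)·2^(1−C(4,2)) = 270725/32 ≈ 8460.156.


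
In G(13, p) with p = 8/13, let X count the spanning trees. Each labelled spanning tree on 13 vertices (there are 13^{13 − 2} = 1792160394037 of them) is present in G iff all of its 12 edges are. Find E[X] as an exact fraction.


K_13 has 13^{13 − 2} = 1792160394037 labelled spanning trees.
For each such spanning tree H, let X_H = 1 if all 12 edges of H are present in G. Then P[X_H = 1] = p^{12} = (8/13)^{12} = 68719476736/23298085122481.
Summing the indicators: E[X] = Σ_H E[X_H] = 1792160394037 · p^{12} = 1792160394037 · 68719476736/23298085122481 = 68719476736/13.
Numerically: E[X] ≈ 5.29e+09.

E[X] = 1792160394037 · (8/13)^{12} = 68719476736/13 ≈ 5.29e+09.


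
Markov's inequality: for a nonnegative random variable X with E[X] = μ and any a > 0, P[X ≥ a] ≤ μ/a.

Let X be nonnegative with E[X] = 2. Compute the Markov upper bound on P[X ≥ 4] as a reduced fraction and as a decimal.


μ = E[X] = 2, a = 4.
Markov: P[X ≥ 4] ≤ μ/a = (2)/4 = 1/2.
Numerically: ≈ 0.500000.
(Since a = 4 > μ = 2.000000, the bound 1/2 is < 1 and informative.)

P[X ≥ 4] ≤ 1/2 ≈ 0.500000.


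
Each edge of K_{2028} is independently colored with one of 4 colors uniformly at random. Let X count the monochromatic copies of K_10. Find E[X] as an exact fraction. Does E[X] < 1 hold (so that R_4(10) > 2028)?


E[X] = C(2028, 10) · 4^{1 − 45} = 317149973285521499299300410 · 4^{−44} = 317149973285521499299300410/309485009821345068724781056.
As a reduced fraction: E[X] = 158574986642760749649650205/154742504910672534362390528 ≈ 1.0248.
Is E[X] < 1? NO.
Since E[X] ≥ 1, the first-moment bound is inconclusive at n = 2028; it does NOT by itself certify R_4(10) > 2028.

E[X] = 158574986642760749649650205/154742504910672534362390528 ≈ 1.0248; E[X] ≥ 1; first-moment method inconclusive here.


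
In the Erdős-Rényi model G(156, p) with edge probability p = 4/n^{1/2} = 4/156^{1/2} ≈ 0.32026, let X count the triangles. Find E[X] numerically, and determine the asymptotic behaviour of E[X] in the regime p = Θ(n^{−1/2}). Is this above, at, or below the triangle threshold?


Number of potential triangles: C(156, 3) = 620620.
Each occurs with probability p³ ≈ (0.32026)³ ≈ 3.2846801e-02.
By linearity: E[X] = C(156, 3)·p³ ≈ 620620 · 3.2846801e-02 ≈ 20385.38150.
Since α = 1/2 < 1, p = c/n^{1/2} ≫ 1/n is above the triangle threshold p ~ 1/n. Asymptotically E[X] ~ (c³/6)·n^{3(1−α)} = (4³/6)·n^{1.5} → ∞; triangles are abundant w.h.p.

E[X] ≈ 20385.38150; in regime p = Θ(1/n^{1/2}) E[X] diverges (above the triangle threshold p ~ 1/n).


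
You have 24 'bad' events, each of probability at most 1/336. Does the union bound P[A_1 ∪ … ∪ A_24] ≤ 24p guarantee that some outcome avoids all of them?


Union bound: P[∪_{i=1}^{24} A_i] ≤ Σ_i P[A_i] ≤ 24·p = 24·(1/336) = 1/14.
Numerically: 1/14 ≈ 0.071.
Is 1/14 < 1? YES.
Since P[∪ A_i] ≤ 1/14 < 1, the complement has P[∩ A_i^c] ≥ 1 − 1/14 = 13/14 > 0, so some outcome avoids every A_i.

24·p = 1/14 ≈ 0.071; existence CERTIFIED by the union bound.


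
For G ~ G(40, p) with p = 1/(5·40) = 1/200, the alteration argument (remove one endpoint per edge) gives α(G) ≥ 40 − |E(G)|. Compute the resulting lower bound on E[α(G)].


E[|E(G)|] = C(40, 2)·p = 780 · (1/200) = 39/10.
E[α(G)] ≥ n − E[|E(G)|] = 40 − 39/10 = 361/10.
Numerically: ≈ 36.1000.
(This is only a lower bound; the true E[α(G)] may be larger.)

E[α(G)] ≥ 361/10 ≈ 36.1000.


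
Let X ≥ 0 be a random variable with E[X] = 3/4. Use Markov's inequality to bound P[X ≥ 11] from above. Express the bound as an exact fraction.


μ = E[X] = 3/4, a = 11.
Markov: P[X ≥ 11] ≤ μ/a = (3/4)/11 = 3/44.
Numerically: ≈ 0.068.
(Since a = 11 > μ = 0.750, the bound 3/44 is < 1 and informative.)

P[X ≥ 11] ≤ 3/44 ≈ 0.068.


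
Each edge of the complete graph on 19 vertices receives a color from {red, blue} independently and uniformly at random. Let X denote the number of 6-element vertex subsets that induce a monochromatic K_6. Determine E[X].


Let X = Σ_S X_S over the C(19, 6) = 27132 subsets S of size 6, where X_S = 1 if the K_6 on S is monochromatic.
For a fixed S, the K_6 on S has C(6, 2) = 15 edges. P[all 15 edges red] = (1/2)^15, and likewise for blue, so P[monochromatic] = 2·(1/2)^15 = 2^{1 − 15} = 1/16384.
By linearity: E[X] = C(19, 6) · 2^{1 − 15} = 27132 · 1/16384 = 6783/4096.
Numerically: E[X] ≈ 1.656.

E[X] = C(19,6)·2^(1−C(6,2)) = 6783/4096 ≈ 1.656.


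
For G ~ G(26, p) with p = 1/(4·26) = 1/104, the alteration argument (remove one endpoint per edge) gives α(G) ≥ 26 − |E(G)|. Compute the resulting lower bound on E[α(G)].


E[|E(G)|] = C(26, 2)·p = 325 · (1/104) = 25/8.
E[α(G)] ≥ n − E[|E(G)|] = 26 − 25/8 = 183/8.
Numerically: ≈ 22.87500.
(This is only a lower bound; the true E[α(G)] may be larger.)

E[α(G)] ≥ 183/8 ≈ 22.87500.


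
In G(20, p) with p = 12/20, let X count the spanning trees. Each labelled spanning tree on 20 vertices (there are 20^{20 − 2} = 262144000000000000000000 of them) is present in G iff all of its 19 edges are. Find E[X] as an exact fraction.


K_20 has 20^{20 − 2} = 262144000000000000000000 labelled spanning trees.
For each such spanning tree H, let X_H = 1 if all 19 edges of H are present in G. Then P[X_H = 1] = p^{19} = (3/5)^{19} = 1162261467/19073486328125.
By linearity of expectation: E[X] = Σ_H E[X_H] = 262144000000000000000000 · p^{19} = 262144000000000000000000 · 1162261467/19073486328125 = 79869999842655731712/5.
Numerically: E[X] ≈ 1.6e+19.

E[X] = 262144000000000000000000 · (3/5)^{19} = 79869999842655731712/5 ≈ 1.6e+19.


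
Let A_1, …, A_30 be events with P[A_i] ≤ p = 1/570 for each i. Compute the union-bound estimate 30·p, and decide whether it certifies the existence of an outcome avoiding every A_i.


Union bound: P[∪_{i=1}^{30} A_i] ≤ Σ_i P[A_i] ≤ 30·p = 30·(1/570) = 1/19.
Numerically: 1/19 ≈ 0.0526316.
Is 1/19 < 1? YES.
Since P[∪ A_i] ≤ 1/19 < 1, the complement has P[∩ A_i^c] ≥ 1 − 1/19 = 18/19 > 0, so some outcome avoids every A_i.

30·p = 1/19 ≈ 0.0526316; existence CERTIFIED by the union bound.


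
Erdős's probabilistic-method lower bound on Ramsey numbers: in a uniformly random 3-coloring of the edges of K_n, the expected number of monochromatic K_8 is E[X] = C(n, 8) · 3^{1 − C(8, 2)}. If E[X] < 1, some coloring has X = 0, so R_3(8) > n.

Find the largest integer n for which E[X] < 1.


We need C(n, 8) · 3^{1 − 28} < 1, i.e. C(n, 8) < 3^{28 − 1} = 7625597484987.
Check values of n near the boundary:
  n = 153: C(153, 8) = 6183023199255; 6183023199255 < 7625597484987? YES
  n = 154: C(154, 8) = 6521818990995; 6521818990995 < 7625597484987? YES
  n = 155: C(155, 8) = 6876747915675; 6876747915675 < 7625597484987? YES
  n = 156: C(156, 8) = 7248464019225; 7248464019225 < 7625597484987? YES
  n = 157: C(157, 8) = 7637643295425; 7637643295425 < 7625597484987? NO
The largest n with C(n, 8) < 7625597484987 is n = 156 (where E[X] = 805384891025/847288609443 ≈ 0.9505). Hence R_3(8) > 156, i.e. R_3(8) ≥ 157.

Largest n = 156; hence R_3(8) > 156.


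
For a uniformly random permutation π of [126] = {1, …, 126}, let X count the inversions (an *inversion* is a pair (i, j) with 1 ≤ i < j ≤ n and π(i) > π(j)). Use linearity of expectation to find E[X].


Write X = Σ X_I over the C(126, 2) = 7875 pairs i < j, with X_I the indicator of one inversion.
There are 7875 indicators.
For each fixed pair i < j, the values π(i) and π(j) are two distinct elements of {1, …, 126} in uniformly random order; by symmetry P[π(i) > π(j)] = 1/2.
By linearity: E[X] = 7875 · (1/2) = C(126, 2) · (1/2) = 7875/2 = 7875/2 ≈ 3937.50000.

E[X] = 7875/2 = 3937.50000.


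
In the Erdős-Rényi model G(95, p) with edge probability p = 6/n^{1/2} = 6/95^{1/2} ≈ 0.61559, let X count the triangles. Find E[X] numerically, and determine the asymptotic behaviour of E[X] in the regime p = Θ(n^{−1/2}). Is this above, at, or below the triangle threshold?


Number of potential triangles: C(95, 3) = 138415.
Each occurs with probability p³ ≈ (0.61559)³ ≈ 2.3327508e-01.
By linearity: E[X] = C(95, 3)·p³ ≈ 138415 · 2.3327508e-01 ≈ 32288.76991.
Since α = 1/2 < 1, p = c/n^{1/2} ≫ 1/n is above the triangle threshold p ~ 1/n. Asymptotically E[X] ~ (c³/6)·n^{3(1−α)} = (6³/6)·n^{1.5} → ∞; triangles are abundant w.h.p.

E[X] ≈ 32288.76991; in regime p = Θ(1/n^{1/2}) E[X] diverges (above the triangle threshold p ~ 1/n).


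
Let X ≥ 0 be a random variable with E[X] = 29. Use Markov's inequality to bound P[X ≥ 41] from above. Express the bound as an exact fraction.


μ = E[X] = 29, a = 41.
Markov: P[X ≥ 41] ≤ μ/a = (29)/41 = 29/41.
Numerically: ≈ 0.707317.
(Since a = 41 > μ = 29.000000, the bound 29/41 is < 1 and informative.)

P[X ≥ 41] ≤ 29/41 ≈ 0.707317.


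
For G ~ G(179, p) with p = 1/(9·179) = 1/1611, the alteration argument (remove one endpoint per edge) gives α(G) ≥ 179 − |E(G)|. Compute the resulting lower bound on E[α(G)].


E[|E(G)|] = C(179, 2)·p = 15931 · (1/1611) = 89/9.
E[α(G)] ≥ n − E[|E(G)|] = 179 − 89/9 = 1522/9.
Numerically: ≈ 169.1111.
(This is only a lower bound; the true E[α(G)] may be larger.)

E[α(G)] ≥ 1522/9 ≈ 169.1111.


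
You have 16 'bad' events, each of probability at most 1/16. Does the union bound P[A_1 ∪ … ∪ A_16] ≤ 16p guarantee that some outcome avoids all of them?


Union bound: P[∪_{i=1}^{16} A_i] ≤ Σ_i P[A_i] ≤ 16·p = 16·(1/16) = 1.
Numerically: 1 ≈ 1.0000000.
Is 1 < 1? NO.
Since the bound 1 is ≥ 1, the union bound is uninformative here; it does NOT by itself certify existence.

16·p = 1 ≈ 1.0000000; existence NOT certified by the union bound.


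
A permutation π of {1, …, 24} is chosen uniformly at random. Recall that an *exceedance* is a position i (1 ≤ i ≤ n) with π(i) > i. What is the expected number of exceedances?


Write X = Σ_{i=1}^{24} X_i, where X_i = 1_{π(i) > i}.
For each fixed i, π(i) is uniform over {1, …, 24} (marginal of a uniform permutation), so P[π(i) > i] = (n − i)/n. Summing: Σ_{i=1}^{24} (n − i)/n = (0 + 1 + … + 23)/24 = 24(24 − 1)/(2·24) = (24 − 1)/2.
Hence E[X] = Σ_{i=1}^{24} (24 − i)/24 = 23/2 ≈ 11.5000.

E[X] = 23/2 = 11.5000.


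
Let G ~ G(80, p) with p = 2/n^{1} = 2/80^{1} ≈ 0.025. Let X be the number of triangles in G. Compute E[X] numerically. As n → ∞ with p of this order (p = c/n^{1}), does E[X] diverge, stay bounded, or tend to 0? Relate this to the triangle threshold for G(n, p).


Number of potential triangles: C(80, 3) = 82160.
Each occurs with probability p³ ≈ (0.025)³ ≈ 1.5625000e-05.
By linearity: E[X] = C(80, 3)·p³ ≈ 82160 · 1.5625000e-05 ≈ 1.28375.
Here α = 1, so p = 2/n is exactly at the triangle threshold p ~ 1/n. Asymptotically E[X] → c³/6 = 2³/6 = 4/3 ≈ 1.33333, a bounded constant. In this regime the triangle count is asymptotically Poisson(c³/6).

E[X] ≈ 1.28375; in regime p = Θ(1/n^{1}) E[X] stays bounded (at the triangle threshold p ~ 1/n).


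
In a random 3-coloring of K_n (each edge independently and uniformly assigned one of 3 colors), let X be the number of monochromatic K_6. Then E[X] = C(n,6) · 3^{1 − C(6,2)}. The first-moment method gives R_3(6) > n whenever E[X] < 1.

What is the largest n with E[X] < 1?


We need C(n, 6) · 3^{1 − 15} < 1, i.e. C(n, 6) < 3^{15 − 1} = 4782969.
Check values of n near the boundary:
  n = 39: C(39, 6) = 3262623; 3262623 < 4782969? YES
  n = 40: C(40, 6) = 3838380; 3838380 < 4782969? YES
  n = 41: C(41, 6) = 4496388; 4496388 < 4782969? YES
  n = 42: C(42, 6) = 5245786; 5245786 < 4782969? NO
  n = 43: C(43, 6) = 6096454; 6096454 < 4782969? NO
The largest n with C(n, 6) < 4782969 is n = 41 (where E[X] = 1498796/1594323 ≈ 0.940083). Hence R_3(6) > 41, i.e. R_3(6) ≥ 42.

Largest n = 41; hence R_3(6) > 41.


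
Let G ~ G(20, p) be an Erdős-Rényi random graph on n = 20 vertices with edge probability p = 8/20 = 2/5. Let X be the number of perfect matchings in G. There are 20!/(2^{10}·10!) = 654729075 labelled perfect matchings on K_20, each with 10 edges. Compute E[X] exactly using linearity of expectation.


K_20 has 20!/(2^{10}·10!) = 654729075 labelled perfect matchings.
For each such perfect matching H, let X_H = 1 if all 10 edges of H are present in G. Then P[X_H = 1] = p^{10} = (2/5)^{10} = 1024/9765625.
By linearity of expectation: E[X] = Σ_H E[X_H] = 654729075 · p^{10} = 654729075 · 1024/9765625 = 26817702912/390625.
Numerically: E[X] ≈ 6.865e+04.

E[X] = 654729075 · (2/5)^{10} = 26817702912/390625 ≈ 6.865e+04.


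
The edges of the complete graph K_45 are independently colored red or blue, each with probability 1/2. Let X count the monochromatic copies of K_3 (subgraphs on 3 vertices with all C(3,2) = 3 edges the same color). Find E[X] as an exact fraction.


Let X = Σ_S X_S over the C(45, 3) = 14190 subsets S of size 3, where X_S = 1 if the K_3 on S is monochromatic.
For a fixed S, the K_3 on S has C(3, 2) = 3 edges. P[all 3 edges red] = (1/2)^3, and likewise for blue, so P[monochromatic] = 2·(1/2)^3 = 2^{1 − 3} = 1/4.
By linearity: E[X] = C(45, 3) · 2^{1 − 3} = 14190 · 1/4 = 7095/2.
Numerically: E[X] ≈ 3547.500.

E[X] = C(45,3)·2^(1−C(3,2)) = 7095/2 ≈ 3547.500.


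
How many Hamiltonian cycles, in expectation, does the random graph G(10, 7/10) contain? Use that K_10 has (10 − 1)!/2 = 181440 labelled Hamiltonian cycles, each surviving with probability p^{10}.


K_10 has (10 − 1)!/2 = 181440 labelled Hamiltonian cycles.
For each such Hamiltonian cycle H, let X_H = 1 if all 10 edges of H are present in G. Then P[X_H = 1] = p^{10} = (7/10)^{10} = 282475249/10000000000.
By linearity of expectation: E[X] = Σ_H E[X_H] = 181440 · p^{10} = 181440 · 282475249/10000000000 = 160163466183/31250000.
Numerically: E[X] ≈ 5125.

E[X] = 181440 · (7/10)^{10} = 160163466183/31250000 ≈ 5125.


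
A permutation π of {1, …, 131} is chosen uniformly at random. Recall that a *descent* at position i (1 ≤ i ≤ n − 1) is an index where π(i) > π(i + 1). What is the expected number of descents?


Write X = Σ X_I over i = 1, …, 130, with X_I the indicator of one descent.
There are 130 indicators.
For each fixed i, the pair (π(i), π(i+1)) is a uniformly random ordered pair of distinct values from {1, …, 131}; by symmetry P[π(i) > π(i+1)] = 1/2.
By linearity: E[X] = 130 · (1/2) = (131 − 1) · (1/2) = 65 ≈ 65.00000.

E[X] = 65 = 65.00000.


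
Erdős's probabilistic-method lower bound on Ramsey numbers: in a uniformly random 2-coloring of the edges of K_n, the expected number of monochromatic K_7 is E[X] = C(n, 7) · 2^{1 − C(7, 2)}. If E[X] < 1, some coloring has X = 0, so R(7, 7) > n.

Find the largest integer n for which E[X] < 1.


We need C(n, 7) · 2^{1 − 21} < 1, i.e. C(n, 7) < 2^{21 − 1} = 1048576.
Check values of n near the boundary:
  n = 22: C(22, 7) = 170544; 170544 < 1048576? YES
  n = 23: C(23, 7) = 245157; 245157 < 1048576? YES
  n = 24: C(24, 7) = 346104; 346104 < 1048576? YES
  n = 25: C(25, 7) = 480700; 480700 < 1048576? YES
  n = 26: C(26, 7) = 657800; 657800 < 1048576? YES
  n = 27: C(27, 7) = 888030; 888030 < 1048576? YES
  n = 28: C(28, 7) = 1184040; 1184040 < 1048576? NO
  n = 29: C(29, 7) = 1560780; 1560780 < 1048576? NO
  n = 30: C(30, 7) = 2035800; 2035800 < 1048576? NO
The largest n with C(n, 7) < 1048576 is n = 27 (where E[X] = 444015/524288 ≈ 0.847). Hence R(7, 7) > 27, i.e. R(7, 7) ≥ 28.

Largest n = 27; hence R(7, 7) > 27.


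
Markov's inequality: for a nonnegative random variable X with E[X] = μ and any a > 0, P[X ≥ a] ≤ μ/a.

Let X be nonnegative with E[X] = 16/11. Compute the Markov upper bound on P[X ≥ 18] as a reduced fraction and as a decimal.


μ = E[X] = 16/11, a = 18.
Markov: P[X ≥ 18] ≤ μ/a = (16/11)/18 = 8/99.
Numerically: ≈ 0.081.
(Since a = 18 > μ = 1.455, the bound 8/99 is < 1 and informative.)

P[X ≥ 18] ≤ 8/99 ≈ 0.081.


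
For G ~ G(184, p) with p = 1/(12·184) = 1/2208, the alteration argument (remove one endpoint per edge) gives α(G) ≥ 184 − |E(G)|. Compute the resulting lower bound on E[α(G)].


E[|E(G)|] = C(184, 2)·p = 16836 · (1/2208) = 61/8.
E[α(G)] ≥ n − E[|E(G)|] = 184 − 61/8 = 1411/8.
Numerically: ≈ 176.375000.
(This is only a lower bound; the true E[α(G)] may be larger.)

E[α(G)] ≥ 1411/8 ≈ 176.375000.


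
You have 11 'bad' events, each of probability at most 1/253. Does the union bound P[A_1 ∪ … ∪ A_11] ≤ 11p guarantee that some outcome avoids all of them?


Union bound: P[∪_{i=1}^{11} A_i] ≤ Σ_i P[A_i] ≤ 11·p = 11·(1/253) = 1/23.
Numerically: 1/23 ≈ 0.0435.
Is 1/23 < 1? YES.
Since P[∪ A_i] ≤ 1/23 < 1, the complement has P[∩ A_i^c] ≥ 1 − 1/23 = 22/23 > 0, so some outcome avoids every A_i.

11·p = 1/23 ≈ 0.0435; existence CERTIFIED by the union bound.


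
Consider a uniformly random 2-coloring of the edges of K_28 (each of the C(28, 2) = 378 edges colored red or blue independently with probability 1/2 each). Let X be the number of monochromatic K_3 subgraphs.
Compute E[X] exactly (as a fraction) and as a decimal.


Let X = Σ_S X_S over the C(28, 3) = 3276 subsets S of size 3, where X_S = 1 if the K_3 on S is monochromatic.
For a fixed S, the K_3 on S has C(3, 2) = 3 edges. P[all 3 edges red] = (1/2)^3, and likewise for blue, so P[monochromatic] = 2·(1/2)^3 = 2^{1 − 3} = 1/4.
By linearity: E[X] = C(28, 3) · 2^{1 − 3} = 3276 · 1/4 = 819.
Numerically: E[X] ≈ 819.000.

E[X] = C(28,3)·2^(1−C(3,2)) = 819 ≈ 819.000.


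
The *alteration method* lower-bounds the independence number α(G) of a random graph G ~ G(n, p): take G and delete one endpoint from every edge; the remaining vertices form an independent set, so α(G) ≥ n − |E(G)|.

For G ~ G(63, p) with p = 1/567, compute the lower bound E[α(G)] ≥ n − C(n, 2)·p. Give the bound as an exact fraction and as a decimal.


E[|E(G)|] = C(63, 2)·p = 1953 · (1/567) = 31/9.
E[α(G)] ≥ n − E[|E(G)|] = 63 − 31/9 = 536/9.
Numerically: ≈ 59.555556.
(This is only a lower bound; the true E[α(G)] may be larger.)

E[α(G)] ≥ 536/9 ≈ 59.555556.


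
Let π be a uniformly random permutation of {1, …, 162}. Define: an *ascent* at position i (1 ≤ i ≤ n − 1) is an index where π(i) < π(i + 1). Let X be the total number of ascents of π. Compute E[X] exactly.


Write X = Σ X_I over i = 1, …, 161, with X_I the indicator of one ascent.
There are 161 indicators.
For each fixed i, the pair (π(i), π(i+1)) is a uniformly random ordered pair of distinct values from {1, …, 162}; by symmetry P[π(i) < π(i+1)] = 1/2.
By linearity: E[X] = 161 · (1/2) = (162 − 1) · (1/2) = 161/2 ≈ 80.500.

E[X] = 161/2 = 80.500.


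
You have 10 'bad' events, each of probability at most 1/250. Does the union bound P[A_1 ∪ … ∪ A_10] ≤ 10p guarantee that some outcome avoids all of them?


Union bound: P[∪_{i=1}^{10} A_i] ≤ Σ_i P[A_i] ≤ 10·p = 10·(1/250) = 1/25.
Numerically: 1/25 ≈ 0.040.
Is 1/25 < 1? YES.
Since P[∪ A_i] ≤ 1/25 < 1, the complement has P[∩ A_i^c] ≥ 1 − 1/25 = 24/25 > 0, so some outcome avoids every A_i.

10·p = 1/25 ≈ 0.040; existence CERTIFIED by the union bound.


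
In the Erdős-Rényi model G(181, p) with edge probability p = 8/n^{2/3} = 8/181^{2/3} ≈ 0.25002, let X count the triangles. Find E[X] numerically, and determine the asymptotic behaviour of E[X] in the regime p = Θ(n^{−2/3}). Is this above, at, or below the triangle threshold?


Number of potential triangles: C(181, 3) = 971970.
Each occurs with probability p³ ≈ (0.25002)³ ≈ 1.5628339e-02.
By linearity: E[X] = C(181, 3)·p³ ≈ 971970 · 1.5628339e-02 ≈ 15190.27624.
Since α = 2/3 < 1, p = c/n^{2/3} ≫ 1/n is above the triangle threshold p ~ 1/n. Asymptotically E[X] ~ (c³/6)·n^{3(1−α)} = (8³/6)·n^{1} → ∞; triangles are abundant w.h.p.

E[X] ≈ 15190.27624; in regime p = Θ(1/n^{2/3}) E[X] diverges (above the triangle threshold p ~ 1/n).


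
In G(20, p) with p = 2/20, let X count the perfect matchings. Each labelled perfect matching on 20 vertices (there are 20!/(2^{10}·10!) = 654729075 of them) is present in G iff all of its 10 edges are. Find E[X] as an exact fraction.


K_20 has 20!/(2^{10}·10!) = 654729075 labelled perfect matchings.
For each such perfect matching H, let X_H = 1 if all 10 edges of H are present in G. Then P[X_H = 1] = p^{10} = (1/10)^{10} = 1/10000000000.
Summing the indicators: E[X] = Σ_H E[X_H] = 654729075 · p^{10} = 654729075 · 1/10000000000 = 26189163/400000000.
Numerically: E[X] ≈ 0.065473.

E[X] = 654729075 · (1/10)^{10} = 26189163/400000000 ≈ 0.065473.


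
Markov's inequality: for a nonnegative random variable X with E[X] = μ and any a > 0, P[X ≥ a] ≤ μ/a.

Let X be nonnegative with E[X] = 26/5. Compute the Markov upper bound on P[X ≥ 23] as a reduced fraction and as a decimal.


μ = E[X] = 26/5, a = 23.
Markov: P[X ≥ 23] ≤ μ/a = (26/5)/23 = 26/115.
Numerically: ≈ 0.226087.
(Since a = 23 > μ = 5.200000, the bound 26/115 is < 1 and informative.)

P[X ≥ 23] ≤ 26/115 ≈ 0.226087.


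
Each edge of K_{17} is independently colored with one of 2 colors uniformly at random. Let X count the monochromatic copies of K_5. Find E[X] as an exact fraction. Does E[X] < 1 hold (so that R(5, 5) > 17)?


E[X] = C(17, 5) · 2^{1 − 10} = 6188 · 2^{−9} = 6188/512.
As a reduced fraction: E[X] = 1547/128 ≈ 12.08594.
Is E[X] < 1? NO.
Since E[X] ≥ 1, the first-moment bound is inconclusive at n = 17; it does NOT by itself certify R(5, 5) > 17.

E[X] = 1547/128 ≈ 12.08594; E[X] ≥ 1; first-moment method inconclusive here.


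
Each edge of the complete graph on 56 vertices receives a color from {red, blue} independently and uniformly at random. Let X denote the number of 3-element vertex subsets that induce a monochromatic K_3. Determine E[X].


Let X = Σ_S X_S over the C(56, 3) = 27720 subsets S of size 3, where X_S = 1 if the K_3 on S is monochromatic.
For a fixed S, the K_3 on S has C(3, 2) = 3 edges. P[all 3 edges red] = (1/2)^3, and likewise for blue, so P[monochromatic] = 2·(1/2)^3 = 2^{1 − 3} = 1/4.
By linearity of expectation: E[X] = C(56, 3) · 2^{1 − 3} = 27720 · 1/4 = 6930.
Numerically: E[X] ≈ 6930.00000.

E[X] = C(56,3)·2^(1−C(3,2)) = 6930 ≈ 6930.00000.


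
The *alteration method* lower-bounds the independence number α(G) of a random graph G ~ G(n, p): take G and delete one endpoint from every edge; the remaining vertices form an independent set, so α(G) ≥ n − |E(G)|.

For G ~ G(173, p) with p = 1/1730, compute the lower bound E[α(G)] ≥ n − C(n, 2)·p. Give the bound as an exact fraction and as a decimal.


E[|E(G)|] = C(173, 2)·p = 14878 · (1/1730) = 43/5.
E[α(G)] ≥ n − E[|E(G)|] = 173 − 43/5 = 822/5.
Numerically: ≈ 164.400000.
(This is only a lower bound; the true E[α(G)] may be larger.)

E[α(G)] ≥ 822/5 ≈ 164.400000.


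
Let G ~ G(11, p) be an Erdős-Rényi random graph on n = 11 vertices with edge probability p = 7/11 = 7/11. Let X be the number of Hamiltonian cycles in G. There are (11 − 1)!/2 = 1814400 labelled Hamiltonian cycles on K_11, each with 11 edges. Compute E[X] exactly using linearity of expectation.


K_11 has (11 − 1)!/2 = 1814400 labelled Hamiltonian cycles.
For each such Hamiltonian cycle H, let X_H = 1 if all 11 edges of H are present in G. Then P[X_H = 1] = p^{11} = (7/11)^{11} = 1977326743/285311670611.
By linearity: E[X] = Σ_H E[X_H] = 1814400 · p^{11} = 1814400 · 1977326743/285311670611 = 3587661642499200/285311670611.
Numerically: E[X] ≈ 12574.5.

E[X] = 1814400 · (7/11)^{11} = 3587661642499200/285311670611 ≈ 12574.5.


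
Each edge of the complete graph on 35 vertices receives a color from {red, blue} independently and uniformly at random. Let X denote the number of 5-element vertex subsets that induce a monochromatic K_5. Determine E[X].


Let X = Σ_S X_S over the C(35, 5) = 324632 subsets S of size 5, where X_S = 1 if the K_5 on S is monochromatic.
For a fixed S, the K_5 on S has C(5, 2) = 10 edges. P[all 10 edges red] = (1/2)^10, and likewise for blue, so P[monochromatic] = 2·(1/2)^10 = 2^{1 − 10} = 1/512.
By linearity of expectation: E[X] = C(35, 5) · 2^{1 − 10} = 324632 · 1/512 = 40579/64.
Numerically: E[X] ≈ 634.0469.

E[X] = C(35,5)·2^(1−C(5,2)) = 40579/64 ≈ 634.0469.


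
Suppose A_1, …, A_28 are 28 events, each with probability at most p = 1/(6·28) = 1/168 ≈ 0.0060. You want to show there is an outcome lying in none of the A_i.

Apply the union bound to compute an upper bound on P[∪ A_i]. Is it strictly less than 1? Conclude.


Union bound: P[∪_{i=1}^{28} A_i] ≤ Σ_i P[A_i] ≤ 28·p = 28·(1/168) = 1/6.
Numerically: 1/6 ≈ 0.1667.
Is 1/6 < 1? YES.
Since P[∪ A_i] ≤ 1/6 < 1, the complement has P[∩ A_i^c] ≥ 1 − 1/6 = 5/6 > 0, so some outcome avoids every A_i.

28·p = 1/6 ≈ 0.1667; existence CERTIFIED by the union bound.


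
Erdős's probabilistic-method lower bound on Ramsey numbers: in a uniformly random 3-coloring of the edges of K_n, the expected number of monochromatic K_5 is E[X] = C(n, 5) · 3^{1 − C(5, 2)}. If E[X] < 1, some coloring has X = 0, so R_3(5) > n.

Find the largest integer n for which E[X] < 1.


We need C(n, 5) · 3^{1 − 10} < 1, i.e. C(n, 5) < 3^{10 − 1} = 19683.
Check values of n near the boundary:
  n = 18: C(18, 5) = 8568; 8568 < 19683? YES
  n = 19: C(19, 5) = 11628; 11628 < 19683? YES
  n = 20: C(20, 5) = 15504; 15504 < 19683? YES
  n = 21: C(21, 5) = 20349; 20349 < 19683? NO
  n = 22: C(22, 5) = 26334; 26334 < 19683? NO
The largest n with C(n, 5) < 19683 is n = 20 (where E[X] = 5168/6561 ≈ 0.7877). Hence R_3(5) > 20, i.e. R_3(5) ≥ 21.

Largest n = 20; hence R_3(5) > 20.


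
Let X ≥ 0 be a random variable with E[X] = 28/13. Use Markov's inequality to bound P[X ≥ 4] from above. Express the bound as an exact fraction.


μ = E[X] = 28/13, a = 4.
Markov: P[X ≥ 4] ≤ μ/a = (28/13)/4 = 7/13.
Numerically: ≈ 0.538462.
(Since a = 4 > μ = 2.153846, the bound 7/13 is < 1 and informative.)

P[X ≥ 4] ≤ 7/13 ≈ 0.538462.


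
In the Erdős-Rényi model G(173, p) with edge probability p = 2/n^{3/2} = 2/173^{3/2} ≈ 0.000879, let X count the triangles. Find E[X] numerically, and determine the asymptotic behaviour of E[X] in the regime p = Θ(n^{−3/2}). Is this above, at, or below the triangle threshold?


Number of potential triangles: C(173, 3) = 848046.
Each occurs with probability p³ ≈ (0.000879)³ ≈ 6.79020e-10.
By linearity: E[X] = C(173, 3)·p³ ≈ 848046 · 6.79020e-10 ≈ 0.001.
Since α = 3/2 > 1, p = c/n^{3/2} = o(1/n) is below the triangle threshold p ~ 1/n. Asymptotically E[X] ~ (c³/6)·n^{3(1−α)} = (2³/6)·n^{-1.5} → 0, so by Markov's inequality G has no triangles w.h.p.

E[X] ≈ 0.001; in regime p = Θ(1/n^{3/2}) E[X] tends to 0 (below the triangle threshold p ~ 1/n).


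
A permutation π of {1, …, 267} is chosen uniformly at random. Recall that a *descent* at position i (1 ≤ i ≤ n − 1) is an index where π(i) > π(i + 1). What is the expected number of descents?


Write X = Σ X_I over i = 1, …, 266, with X_I the indicator of one descent.
There are 266 indicators.
For each fixed i, the pair (π(i), π(i+1)) is a uniformly random ordered pair of distinct values from {1, …, 267}; by symmetry P[π(i) > π(i+1)] = 1/2.
By linearity: E[X] = 266 · (1/2) = (267 − 1) · (1/2) = 133 ≈ 133.0000.

E[X] = 133 = 133.0000.


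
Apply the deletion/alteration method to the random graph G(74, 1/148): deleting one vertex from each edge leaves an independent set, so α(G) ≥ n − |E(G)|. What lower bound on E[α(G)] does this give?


E[|E(G)|] = C(74, 2)·p = 2701 · (1/148) = 73/4.
E[α(G)] ≥ n − E[|E(G)|] = 74 − 73/4 = 223/4.
Numerically: ≈ 55.750.
(This is only a lower bound; the true E[α(G)] may be larger.)

E[α(G)] ≥ 223/4 ≈ 55.750.


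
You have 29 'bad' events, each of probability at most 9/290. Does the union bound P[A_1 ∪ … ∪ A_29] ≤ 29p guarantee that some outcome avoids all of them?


Union bound: P[∪_{i=1}^{29} A_i] ≤ Σ_i P[A_i] ≤ 29·p = 29·(9/290) = 9/10.
Numerically: 9/10 ≈ 0.9000000.
Is 9/10 < 1? YES.
Since P[∪ A_i] ≤ 9/10 < 1, the complement has P[∩ A_i^c] ≥ 1 − 9/10 = 1/10 > 0, so some outcome avoids every A_i.

29·p = 9/10 ≈ 0.9000000; existence CERTIFIED by the union bound.


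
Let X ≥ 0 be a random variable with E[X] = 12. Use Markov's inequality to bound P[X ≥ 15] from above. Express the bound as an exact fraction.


μ = E[X] = 12, a = 15.
Markov: P[X ≥ 15] ≤ μ/a = (12)/15 = 4/5.
Numerically: ≈ 0.800000.
(Since a = 15 > μ = 12.000000, the bound 4/5 is < 1 and informative.)

P[X ≥ 15] ≤ 4/5 ≈ 0.800000.


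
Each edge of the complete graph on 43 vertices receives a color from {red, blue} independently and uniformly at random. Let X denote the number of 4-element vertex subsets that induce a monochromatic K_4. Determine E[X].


Let X = Σ_S X_S over the C(43, 4) = 123410 subsets S of size 4, where X_S = 1 if the K_4 on S is monochromatic.
For a fixed S, the K_4 on S has C(4, 2) = 6 edges. P[all 6 edges red] = (1/2)^6, and likewise for blue, so P[monochromatic] = 2·(1/2)^6 = 2^{1 − 6} = 1/32.
Summing: E[X] = C(43, 4) · 2^{1 − 6} = 123410 · 1/32 = 61705/16.
Numerically: E[X] ≈ 3856.562.

E[X] = C(43,4)·2^(1−C(4,2)) = 61705/16 ≈ 3856.562.


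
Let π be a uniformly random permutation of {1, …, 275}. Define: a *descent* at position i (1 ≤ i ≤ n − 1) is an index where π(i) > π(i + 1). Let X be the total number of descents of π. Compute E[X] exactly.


Write X = Σ X_I over i = 1, …, 274, with X_I the indicator of one descent.
There are 274 indicators.
For each fixed i, the pair (π(i), π(i+1)) is a uniformly random ordered pair of distinct values from {1, …, 275}; by symmetry P[π(i) > π(i+1)] = 1/2.
By linearity: E[X] = 274 · (1/2) = (275 − 1) · (1/2) = 137 ≈ 137.000.

E[X] = 137 = 137.000.


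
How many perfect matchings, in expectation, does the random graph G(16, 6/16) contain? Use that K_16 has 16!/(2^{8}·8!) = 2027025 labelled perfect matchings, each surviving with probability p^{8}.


K_16 has 16!/(2^{8}·8!) = 2027025 labelled perfect matchings.
For each such perfect matching H, let X_H = 1 if all 8 edges of H are present in G. Then P[X_H = 1] = p^{8} = (3/8)^{8} = 6561/16777216.
By linearity of expectation: E[X] = Σ_H E[X_H] = 2027025 · p^{8} = 2027025 · 6561/16777216 = 13299311025/16777216.
Numerically: E[X] ≈ 792.7.

E[X] = 2027025 · (3/8)^{8} = 13299311025/16777216 ≈ 792.7.


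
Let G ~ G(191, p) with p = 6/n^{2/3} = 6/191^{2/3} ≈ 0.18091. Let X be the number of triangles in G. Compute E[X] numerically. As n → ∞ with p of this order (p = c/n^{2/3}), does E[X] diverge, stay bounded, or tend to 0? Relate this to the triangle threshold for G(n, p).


Number of potential triangles: C(191, 3) = 1143135.
Each occurs with probability p³ ≈ (0.18091)³ ≈ 5.9208903e-03.
By linearity: E[X] = C(191, 3)·p³ ≈ 1143135 · 5.9208903e-03 ≈ 6768.37696.
Since α = 2/3 < 1, p = c/n^{2/3} ≫ 1/n is above the triangle threshold p ~ 1/n. Asymptotically E[X] ~ (c³/6)·n^{3(1−α)} = (6³/6)·n^{1} → ∞; triangles are abundant w.h.p.

E[X] ≈ 6768.37696; in regime p = Θ(1/n^{2/3}) E[X] diverges (above the triangle threshold p ~ 1/n).


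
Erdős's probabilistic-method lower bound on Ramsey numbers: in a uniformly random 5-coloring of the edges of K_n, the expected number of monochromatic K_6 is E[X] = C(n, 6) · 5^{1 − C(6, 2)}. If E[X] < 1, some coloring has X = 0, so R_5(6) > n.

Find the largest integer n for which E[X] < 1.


We need C(n, 6) · 5^{1 − 15} < 1, i.e. C(n, 6) < 5^{15 − 1} = 6103515625.
Check values of n near the boundary:
  n = 126: C(126, 6) = 4925156775; 4925156775 < 6103515625? YES
  n = 127: C(127, 6) = 5169379425; 5169379425 < 6103515625? YES
  n = 128: C(128, 6) = 5423611200; 5423611200 < 6103515625? YES
  n = 129: C(129, 6) = 5688177600; 5688177600 < 6103515625? YES
  n = 130: C(130, 6) = 5963412000; 5963412000 < 6103515625? YES
  n = 131: C(131, 6) = 6249655776; 6249655776 < 6103515625? NO
The largest n with C(n, 6) < 6103515625 is n = 130 (where E[X] = 47707296/48828125 ≈ 0.977). Hence R_5(6) > 130, i.e. R_5(6) ≥ 131.

Largest n = 130; hence R_5(6) > 130.


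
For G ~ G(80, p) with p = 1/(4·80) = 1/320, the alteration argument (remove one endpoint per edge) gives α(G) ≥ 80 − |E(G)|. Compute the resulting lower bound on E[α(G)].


E[|E(G)|] = C(80, 2)·p = 3160 · (1/320) = 79/8.
E[α(G)] ≥ n − E[|E(G)|] = 80 − 79/8 = 561/8.
Numerically: ≈ 70.125.
(This is only a lower bound; the true E[α(G)] may be larger.)

E[α(G)] ≥ 561/8 ≈ 70.125.


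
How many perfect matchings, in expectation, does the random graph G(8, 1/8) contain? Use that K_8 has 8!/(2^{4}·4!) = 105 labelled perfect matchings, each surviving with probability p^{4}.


K_8 has 8!/(2^{4}·4!) = 105 labelled perfect matchings.
For each such perfect matching H, let X_H = 1 if all 4 edges of H are present in G. Then P[X_H = 1] = p^{4} = (1/8)^{4} = 1/4096.
Summing the indicators: E[X] = Σ_H E[X_H] = 105 · p^{4} = 105 · 1/4096 = 105/4096.
Numerically: E[X] ≈ 0.02563.

E[X] = 105 · (1/8)^{4} = 105/4096 ≈ 0.02563.


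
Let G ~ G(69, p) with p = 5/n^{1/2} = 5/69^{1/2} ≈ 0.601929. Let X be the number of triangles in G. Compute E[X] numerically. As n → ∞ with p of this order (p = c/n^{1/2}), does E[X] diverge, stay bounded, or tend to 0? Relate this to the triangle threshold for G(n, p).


Number of potential triangles: C(69, 3) = 52394.
Each occurs with probability p³ ≈ (0.601929)³ ≈ 2.18090314e-01.
By linearity: E[X] = C(69, 3)·p³ ≈ 52394 · 2.18090314e-01 ≈ 11426.623889.
Since α = 1/2 < 1, p = c/n^{1/2} ≫ 1/n is above the triangle threshold p ~ 1/n. Asymptotically E[X] ~ (c³/6)·n^{3(1−α)} = (5³/6)·n^{1.5} → ∞; triangles are abundant w.h.p.

E[X] ≈ 11426.623889; in regime p = Θ(1/n^{1/2}) E[X] diverges (above the triangle threshold p ~ 1/n).
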